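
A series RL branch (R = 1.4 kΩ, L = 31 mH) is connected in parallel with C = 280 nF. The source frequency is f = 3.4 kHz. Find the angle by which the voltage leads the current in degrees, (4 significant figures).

-84.16°

ω = 2πf = 21360 rad/s
X_L = ωL = 662.2 Ω
X_C = 1/(ωC) = 167.2 Ω
Branch 1 (R+jX_L): Z₁ = 1400 + j662.2 Ω, |Z₁| = 1549 Ω
Branch 2 (−jX_C): Z₂ = −j167.2 Ω
Parallel: Z = Z₁Z₂/(Z₁+Z₂), |Z| = 174.4 Ω, ∠Z = -84.16°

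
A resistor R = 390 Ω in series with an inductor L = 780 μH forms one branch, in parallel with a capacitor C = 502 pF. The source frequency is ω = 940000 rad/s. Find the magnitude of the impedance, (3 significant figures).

1220 Ω

X_L = ωL = 733 Ω
X_C = 1/(ωC) = 2120 Ω
Branch 1 (R+jX_L): Z₁ = 390 + j733 Ω, |Z₁| = 830 Ω
Branch 2 (−jX_C): Z₂ = −j2120 Ω
Parallel: Z = Z₁Z₂/(Z₁+Z₂), |Z| = 1220 Ω, ∠Z = 46.3°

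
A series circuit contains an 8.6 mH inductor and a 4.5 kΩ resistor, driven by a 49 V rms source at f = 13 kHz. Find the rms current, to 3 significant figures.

ω = 2πf = 81680 rad/s
X_L = ωL = 702 Ω
Z = 4500 + j702 Ω
|Z| = √(4500² + 702²) = 4550 Ω
I = V/|Z| = 49/4550 = 10.8 mA

10.8 mA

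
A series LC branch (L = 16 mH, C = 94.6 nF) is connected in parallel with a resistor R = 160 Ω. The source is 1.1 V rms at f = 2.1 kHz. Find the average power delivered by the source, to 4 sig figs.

ω = 2πf = 13190 rad/s
X_L = ωL = 211.1 Ω
X_C = 1/(ωC) = 801.1 Ω
Branch 1: Z₁ = R = 160.0 Ω
Branch 2 (series LC): Z₂ = j(X_L − X_C) = −j590.0 Ω
Parallel: Z = Z₁Z₂/(Z₁+Z₂), |Z| = 154.4 Ω, ∠Z = -15.17°
I = V/|Z| = 7.123 mA
P = VI cos φ = 1.1 × 0.007123 × cos(-15.17°) = 7.563 mW

7.563 mW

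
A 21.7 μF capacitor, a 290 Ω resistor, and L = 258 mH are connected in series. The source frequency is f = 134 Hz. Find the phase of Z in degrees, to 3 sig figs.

29.3°

ω = 2πf = 841.9 rad/s
X_L = ωL = 217 Ω
X_C = 1/(ωC) = 54.7 Ω
Net reactance X = X_L − X_C = 162 Ω
Z = 290 + j162 Ω
|Z| = √(290² + 162²) = 332 Ω
∠Z = arctan(162/290) = 29.3°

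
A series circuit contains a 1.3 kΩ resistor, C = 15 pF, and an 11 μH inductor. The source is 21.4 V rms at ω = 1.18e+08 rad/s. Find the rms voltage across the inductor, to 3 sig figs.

18.6 V

X_L = ωL = 1300 Ω
X_C = 1/(ωC) = 565 Ω
Net reactance X = X_L − X_C = 733 Ω
Z = 1300 + j733 Ω
|Z| = √(1300² + 733²) = 1490 Ω
I = V/|Z| = 14.3 mA
V_L = I·|Z_L| = 0.0143 × 1300 = 18.6 V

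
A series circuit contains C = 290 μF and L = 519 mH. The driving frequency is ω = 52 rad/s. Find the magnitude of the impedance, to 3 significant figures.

X_L = ωL = 27.0 Ω
X_C = 1/(ωC) = 66.3 Ω
Net reactance X = X_L − X_C = -39.3 Ω
Z = − j39.3 Ω
|Z| = √(0² + 39.3²) = 39.3 Ω

39.3 Ω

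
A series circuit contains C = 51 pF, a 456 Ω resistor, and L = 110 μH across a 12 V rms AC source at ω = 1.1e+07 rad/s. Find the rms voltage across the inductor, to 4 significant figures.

X_L = ωL = 1210 Ω
X_C = 1/(ωC) = 1783 Ω
Net reactance X = X_L − X_C = -572.5 Ω
Z = 456.0 − j572.5 Ω
|Z| = √(456.0² + 572.5²) = 731.9 Ω
I = V/|Z| = 16.39 mA
V_L = I·|Z_L| = 0.01639 × 1210 = 19.84 V

19.84 V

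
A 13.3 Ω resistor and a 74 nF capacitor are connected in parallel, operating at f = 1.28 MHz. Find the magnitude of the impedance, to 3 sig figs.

ω = 2πf = 8.042e+06 rad/s
X_C = 1/(ωC) = 1.68 Ω
Parallel: admittances add. Y = 1/R + jωC
Y = (0.0752 + j0.595) S
|Y| = 0.600 S → |Z| = 1/|Y| = 1.67 Ω, ∠Z = −∠Y = -82.8°

1.67 Ω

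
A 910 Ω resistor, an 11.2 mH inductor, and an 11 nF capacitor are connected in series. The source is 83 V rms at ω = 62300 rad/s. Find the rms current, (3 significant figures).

X_L = ωL = 698 Ω
X_C = 1/(ωC) = 1460 Ω
Net reactance X = X_L − X_C = -761 Ω
Z = 910 − j761 Ω
|Z| = √(910² + 761²) = 1190 Ω
I = V/|Z| = 83/1190 = 70.0 mA

70.0 mA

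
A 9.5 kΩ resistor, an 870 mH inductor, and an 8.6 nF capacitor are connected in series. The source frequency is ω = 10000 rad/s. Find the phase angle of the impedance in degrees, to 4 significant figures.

-17.13°

X_L = ωL = 8700 Ω
X_C = 1/(ωC) = 11630 Ω
Net reactance X = X_L − X_C = -2928 Ω
Z = 9500 − j2928 Ω
|Z| = √(9500² + 2928²) = 9941 Ω
∠Z = arctan(-2928/9500) = -17.13°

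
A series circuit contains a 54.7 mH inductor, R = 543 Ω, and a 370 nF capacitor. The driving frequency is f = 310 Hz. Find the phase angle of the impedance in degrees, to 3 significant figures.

ω = 2πf = 1948 rad/s
X_L = ωL = 107 Ω
X_C = 1/(ωC) = 1390 Ω
Net reactance X = X_L − X_C = -1280 Ω
Z = 543 − j1280 Ω
|Z| = √(543² + 1280²) = 1390 Ω
∠Z = arctan(-1280/543) = -67.0°

-67.0°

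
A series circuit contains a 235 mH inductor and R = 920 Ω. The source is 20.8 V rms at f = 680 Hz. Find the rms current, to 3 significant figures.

15.3 mA

ω = 2πf = 4273 rad/s
X_L = ωL = 1000 Ω
Z = 920 + j1000 Ω
|Z| = √(920² + 1000²) = 1360 Ω
I = V/|Z| = 20.8/1360 = 15.3 mA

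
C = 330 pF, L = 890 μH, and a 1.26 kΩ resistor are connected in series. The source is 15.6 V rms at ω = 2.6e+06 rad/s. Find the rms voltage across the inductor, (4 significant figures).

X_L = ωL = 2314 Ω
X_C = 1/(ωC) = 1166 Ω
Net reactance X = X_L − X_C = 1148 Ω
Z = 1260 + j1148 Ω
|Z| = √(1260² + 1148²) = 1705 Ω
I = V/|Z| = 9.150 mA
V_L = I·|Z_L| = 0.009150 × 2314 = 21.17 V

21.17 V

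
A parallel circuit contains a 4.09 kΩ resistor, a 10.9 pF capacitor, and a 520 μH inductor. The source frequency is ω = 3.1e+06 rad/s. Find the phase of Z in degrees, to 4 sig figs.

X_L = ωL = 1612 Ω
X_C = 1/(ωC) = 29590 Ω
Parallel: admittances add. Y = 1/R + 1/(jωL) + jωC
Y = (0.0002445 − j0.0005866) S
|Y| = 0.0006355 S → |Z| = 1/|Y| = 1574 Ω, ∠Z = −∠Y = 67.37°

67.37°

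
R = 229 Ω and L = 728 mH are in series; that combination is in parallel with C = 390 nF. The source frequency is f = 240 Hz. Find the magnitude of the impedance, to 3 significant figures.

2960 Ω

ω = 2πf = 1508 rad/s
X_L = ωL = 1100 Ω
X_C = 1/(ωC) = 1700 Ω
Branch 1 (R+jX_L): Z₁ = 229 + j1100 Ω, |Z₁| = 1120 Ω
Branch 2 (−jX_C): Z₂ = −j1700 Ω
Parallel: Z = Z₁Z₂/(Z₁+Z₂), |Z| = 2960 Ω, ∠Z = 57.4°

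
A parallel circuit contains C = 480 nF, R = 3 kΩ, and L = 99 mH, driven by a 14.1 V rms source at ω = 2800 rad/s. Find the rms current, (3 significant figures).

X_L = ωL = 277 Ω
X_C = 1/(ωC) = 744 Ω
Parallel: admittances add. Y = 1/R + 1/(jωL) + jωC
Y = (0.000333 − j0.00226) S
|Y| = 0.00229 S → |Z| = 1/|Y| = 437 Ω, ∠Z = −∠Y = 81.6°
I = V/|Z| = 14.1/437 = 32.3 mA

32.3 mA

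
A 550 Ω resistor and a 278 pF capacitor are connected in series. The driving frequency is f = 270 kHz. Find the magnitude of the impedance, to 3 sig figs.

2190 Ω

ω = 2πf = 1.696e+06 rad/s
X_C = 1/(ωC) = 2120 Ω
Z = 550 − j2120 Ω
|Z| = √(550² + 2120²) = 2190 Ω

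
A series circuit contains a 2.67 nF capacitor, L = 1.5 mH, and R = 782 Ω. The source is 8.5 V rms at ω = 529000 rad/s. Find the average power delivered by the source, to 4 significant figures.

91.30 mW

X_L = ωL = 793.5 Ω
X_C = 1/(ωC) = 708.0 Ω
Net reactance X = X_L − X_C = 85.50 Ω
Z = 782.0 + j85.50 Ω
|Z| = √(782.0² + 85.50²) = 786.7 Ω
∠Z = arctan(85.50/782.0) = 6.240°
I = V/|Z| = 10.81 mA
P = VI cos φ = 8.5 × 0.01081 × cos(6.240°) = 91.30 mW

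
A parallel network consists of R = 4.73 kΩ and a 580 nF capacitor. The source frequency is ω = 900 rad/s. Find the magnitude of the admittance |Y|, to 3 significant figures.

X_C = 1/(ωC) = 1920 Ω
Parallel: admittances add. Y = 1/R + jωC
Y = (0.000211 + j0.000522) S
|Y| = 0.000563 S → |Z| = 1/|Y| = 1780 Ω, ∠Z = −∠Y = -68.0°

563 μS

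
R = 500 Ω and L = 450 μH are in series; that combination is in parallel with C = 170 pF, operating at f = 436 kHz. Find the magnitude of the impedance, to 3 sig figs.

2740 Ω

ω = 2πf = 2.739e+06 rad/s
X_L = ωL = 1230 Ω
X_C = 1/(ωC) = 2150 Ω
Branch 1 (R+jX_L): Z₁ = 500 + j1230 Ω, |Z₁| = 1330 Ω
Branch 2 (−jX_C): Z₂ = −j2150 Ω
Parallel: Z = Z₁Z₂/(Z₁+Z₂), |Z| = 2740 Ω, ∠Z = 39.3°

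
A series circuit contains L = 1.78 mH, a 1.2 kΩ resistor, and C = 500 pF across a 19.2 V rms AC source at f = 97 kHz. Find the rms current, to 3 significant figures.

ω = 2πf = 609500 rad/s
X_L = ωL = 1080 Ω
X_C = 1/(ωC) = 3280 Ω
Net reactance X = X_L − X_C = -2200 Ω
Z = 1200 − j2200 Ω
|Z| = √(1200² + 2200²) = 2500 Ω
I = V/|Z| = 19.2/2500 = 7.67 mA

7.67 mA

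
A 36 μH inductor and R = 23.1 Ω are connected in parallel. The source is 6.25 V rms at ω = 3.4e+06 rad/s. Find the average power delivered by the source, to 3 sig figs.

X_L = ωL = 122 Ω
Parallel: admittances add. Y = 1/R + 1/(jωL)
Y = (0.0433 − j0.00817) S
|Y| = 0.0441 S → |Z| = 1/|Y| = 22.7 Ω, ∠Z = −∠Y = 10.7°
I = V/|Z| = 275 mA
P = VI cos φ = 6.25 × 0.275 × cos(10.7°) = 1.69 W

1.69 W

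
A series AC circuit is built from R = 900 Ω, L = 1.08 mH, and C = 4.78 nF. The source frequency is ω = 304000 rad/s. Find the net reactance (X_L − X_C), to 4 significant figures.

X_L = ωL = 328.3 Ω
X_C = 1/(ωC) = 688.2 Ω
X = 328.3 − 688.2 = -359.9 Ω

-359.9 Ω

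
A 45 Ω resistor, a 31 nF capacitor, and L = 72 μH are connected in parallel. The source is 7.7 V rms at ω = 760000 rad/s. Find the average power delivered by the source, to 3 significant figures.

X_L = ωL = 54.7 Ω
X_C = 1/(ωC) = 42.4 Ω
Parallel: admittances add. Y = 1/R + 1/(jωL) + jωC
Y = (0.0222 + j0.00529) S
|Y| = 0.0228 S → |Z| = 1/|Y| = 43.8 Ω, ∠Z = −∠Y = -13.4°
I = V/|Z| = 176 mA
P = VI cos φ = 7.7 × 0.176 × cos(-13.4°) = 1.32 W

1.32 W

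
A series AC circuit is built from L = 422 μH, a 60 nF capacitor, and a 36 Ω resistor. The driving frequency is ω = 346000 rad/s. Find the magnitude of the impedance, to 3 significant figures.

X_L = ωL = 146 Ω
X_C = 1/(ωC) = 48.2 Ω
Net reactance X = X_L − X_C = 97.8 Ω
Z = 36.0 + j97.8 Ω
|Z| = √(36.0² + 97.8²) = 104 Ω

104 Ω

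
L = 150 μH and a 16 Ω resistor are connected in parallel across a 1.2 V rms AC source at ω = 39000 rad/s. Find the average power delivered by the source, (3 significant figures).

X_L = ωL = 5.85 Ω
Parallel: admittances add. Y = 1/R + 1/(jωL)
Y = (0.0625 − j0.171) S
|Y| = 0.182 S → |Z| = 1/|Y| = 5.49 Ω, ∠Z = −∠Y = 69.9°
I = V/|Z| = 218 mA
P = VI cos φ = 1.2 × 0.218 × cos(69.9°) = 90.0 mW

90.0 mW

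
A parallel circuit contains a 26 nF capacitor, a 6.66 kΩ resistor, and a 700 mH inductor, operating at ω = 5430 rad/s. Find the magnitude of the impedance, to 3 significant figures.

X_L = ωL = 3800 Ω
X_C = 1/(ωC) = 7080 Ω
Parallel: admittances add. Y = 1/R + 1/(jωL) + jωC
Y = (0.000150 − j0.000122) S
|Y| = 0.000193 S → |Z| = 1/|Y| = 5170 Ω, ∠Z = −∠Y = 39.1°

5170 Ω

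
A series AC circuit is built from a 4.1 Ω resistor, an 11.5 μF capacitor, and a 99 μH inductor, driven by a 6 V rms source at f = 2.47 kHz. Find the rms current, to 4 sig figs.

ω = 2πf = 15520 rad/s
X_L = ωL = 1.536 Ω
X_C = 1/(ωC) = 5.603 Ω
Net reactance X = X_L − X_C = -4.067 Ω
Z = 4.100 − j4.067 Ω
|Z| = √(4.100² + 4.067²) = 5.775 Ω
I = V/|Z| = 6/5.775 = 1.039 A

1.039 A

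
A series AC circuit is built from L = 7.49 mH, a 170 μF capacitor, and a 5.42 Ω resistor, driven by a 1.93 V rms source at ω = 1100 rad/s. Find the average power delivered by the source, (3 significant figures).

535 mW

X_L = ωL = 8.24 Ω
X_C = 1/(ωC) = 5.35 Ω
Net reactance X = X_L − X_C = 2.89 Ω
Z = 5.42 + j2.89 Ω
|Z| = √(5.42² + 2.89²) = 6.14 Ω
∠Z = arctan(2.89/5.42) = 28.1°
I = V/|Z| = 314 mA
P = VI cos φ = 1.93 × 0.314 × cos(28.1°) = 535 mW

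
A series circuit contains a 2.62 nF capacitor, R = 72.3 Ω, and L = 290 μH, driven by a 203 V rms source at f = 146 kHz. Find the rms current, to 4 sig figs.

ω = 2πf = 917300 rad/s
X_L = ωL = 266.0 Ω
X_C = 1/(ωC) = 416.1 Ω
Net reactance X = X_L − X_C = -150.0 Ω
Z = 72.30 − j150.0 Ω
|Z| = √(72.30² + 150.0²) = 166.6 Ω
I = V/|Z| = 203/166.6 = 1.219 A

1.219 A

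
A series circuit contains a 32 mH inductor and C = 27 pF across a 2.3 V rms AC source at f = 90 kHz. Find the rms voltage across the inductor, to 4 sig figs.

ω = 2πf = 565500 rad/s
X_L = ωL = 18100 Ω
X_C = 1/(ωC) = 65500 Ω
Net reactance X = X_L − X_C = -47400 Ω
Z = − j47400 Ω
|Z| = √(0² + 47400²) = 47400 Ω
I = V/|Z| = 48.52 μA
V_L = I·|Z_L| = 4.852e-05 × 18100 = 0.8780 V

0.8780 V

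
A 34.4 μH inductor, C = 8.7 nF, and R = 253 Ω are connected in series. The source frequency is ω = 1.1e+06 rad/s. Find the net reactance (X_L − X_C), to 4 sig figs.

X_L = ωL = 37.84 Ω
X_C = 1/(ωC) = 104.5 Ω
X = 37.84 − 104.5 = -66.65 Ω

-66.65 Ω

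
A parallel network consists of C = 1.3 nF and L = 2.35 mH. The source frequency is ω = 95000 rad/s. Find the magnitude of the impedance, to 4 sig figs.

X_L = ωL = 223.2 Ω
X_C = 1/(ωC) = 8097 Ω
Parallel: admittances add. Y = 1/(jωL) + jωC
Y = (0 − j0.004356) S
|Y| = 0.004356 S → |Z| = 1/|Y| = 229.6 Ω, ∠Z = −∠Y = 90.00°

229.6 Ω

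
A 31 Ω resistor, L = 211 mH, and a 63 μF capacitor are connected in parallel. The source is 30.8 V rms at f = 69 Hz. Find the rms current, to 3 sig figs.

1.11 A

ω = 2πf = 433.5 rad/s
X_L = ωL = 91.5 Ω
X_C = 1/(ωC) = 36.6 Ω
Parallel: admittances add. Y = 1/R + 1/(jωL) + jωC
Y = (0.0323 + j0.0164) S
|Y| = 0.0362 S → |Z| = 1/|Y| = 27.6 Ω, ∠Z = −∠Y = -26.9°
I = V/|Z| = 30.8/27.6 = 1.11 A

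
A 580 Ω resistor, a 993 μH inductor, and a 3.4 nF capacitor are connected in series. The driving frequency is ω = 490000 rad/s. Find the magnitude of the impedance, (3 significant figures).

591 Ω

X_L = ωL = 487 Ω
X_C = 1/(ωC) = 600 Ω
Net reactance X = X_L − X_C = -114 Ω
Z = 580 − j114 Ω
|Z| = √(580² + 114²) = 591 Ω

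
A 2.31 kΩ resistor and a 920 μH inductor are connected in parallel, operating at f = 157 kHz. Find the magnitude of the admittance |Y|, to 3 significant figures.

1.18 mS

ω = 2πf = 986500 rad/s
X_L = ωL = 908 Ω
Parallel: admittances add. Y = 1/R + 1/(jωL)
Y = (0.000433 − j0.00110) S
|Y| = 0.00118 S → |Z| = 1/|Y| = 845 Ω, ∠Z = −∠Y = 68.6°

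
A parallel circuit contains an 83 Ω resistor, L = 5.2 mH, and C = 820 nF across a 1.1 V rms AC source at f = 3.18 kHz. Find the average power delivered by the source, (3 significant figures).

14.6 mW

ω = 2πf = 19980 rad/s
X_L = ωL = 104 Ω
X_C = 1/(ωC) = 61.0 Ω
Parallel: admittances add. Y = 1/R + 1/(jωL) + jωC
Y = (0.0120 + j0.00676) S
|Y| = 0.0138 S → |Z| = 1/|Y| = 72.4 Ω, ∠Z = −∠Y = -29.3°
I = V/|Z| = 15.2 mA
P = VI cos φ = 1.1 × 0.0152 × cos(-29.3°) = 14.6 mW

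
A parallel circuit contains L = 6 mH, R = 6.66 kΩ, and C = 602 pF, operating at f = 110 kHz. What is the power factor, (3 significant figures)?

ω = 2πf = 691200 rad/s
X_L = ωL = 4150 Ω
X_C = 1/(ωC) = 2400 Ω
Parallel: admittances add. Y = 1/R + 1/(jωL) + jωC
Y = (0.000150 + j0.000175) S
|Y| = 0.000231 S → |Z| = 1/|Y| = 4340 Ω, ∠Z = −∠Y = -49.4°
cos φ = cos(-49.4°) = 0.651

0.651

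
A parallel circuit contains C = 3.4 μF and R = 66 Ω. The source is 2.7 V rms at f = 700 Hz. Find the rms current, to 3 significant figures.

57.5 mA

ω = 2πf = 4398 rad/s
X_C = 1/(ωC) = 66.9 Ω
Parallel: admittances add. Y = 1/R + jωC
Y = (0.0152 + j0.0150) S
|Y| = 0.0213 S → |Z| = 1/|Y| = 47.0 Ω, ∠Z = −∠Y = -44.6°
I = V/|Z| = 2.7/47.0 = 57.5 mA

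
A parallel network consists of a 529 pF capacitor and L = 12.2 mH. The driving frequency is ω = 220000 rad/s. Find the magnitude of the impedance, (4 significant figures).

3903 Ω

X_L = ωL = 2684 Ω
X_C = 1/(ωC) = 8593 Ω
Parallel: admittances add. Y = 1/(jωL) + jωC
Y = (0 − j0.0002562) S
|Y| = 0.0002562 S → |Z| = 1/|Y| = 3903 Ω, ∠Z = −∠Y = 90.00°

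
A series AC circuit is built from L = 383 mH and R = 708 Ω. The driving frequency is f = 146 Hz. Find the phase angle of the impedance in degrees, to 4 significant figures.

ω = 2πf = 917.3 rad/s
X_L = ωL = 351.3 Ω
Z = 708.0 + j351.3 Ω
|Z| = √(708.0² + 351.3²) = 790.4 Ω
∠Z = arctan(351.3/708.0) = 26.39°

26.39°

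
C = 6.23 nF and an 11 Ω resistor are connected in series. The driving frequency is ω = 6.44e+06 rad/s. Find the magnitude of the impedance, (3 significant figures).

27.2 Ω

X_C = 1/(ωC) = 24.9 Ω
Z = 11.0 − j24.9 Ω
|Z| = √(11.0² + 24.9²) = 27.2 Ω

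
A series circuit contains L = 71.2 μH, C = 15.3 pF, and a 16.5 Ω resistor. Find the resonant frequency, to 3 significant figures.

4.82 MHz

ω₀ = 1/√(LC) = 1/√(7.12e-05 × 1.53e-11) = 3.03e+07 rad/s
f₀ = ω₀/(2π) = 4.82 MHz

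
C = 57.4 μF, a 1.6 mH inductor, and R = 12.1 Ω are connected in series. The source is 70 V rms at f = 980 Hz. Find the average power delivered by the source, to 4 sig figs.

302.9 W

ω = 2πf = 6158 rad/s
X_L = ωL = 9.852 Ω
X_C = 1/(ωC) = 2.829 Ω
Net reactance X = X_L − X_C = 7.023 Ω
Z = 12.10 + j7.023 Ω
|Z| = √(12.10² + 7.023²) = 13.99 Ω
∠Z = arctan(7.023/12.10) = 30.13°
I = V/|Z| = 5.003 A
P = VI cos φ = 70 × 5.003 × cos(30.13°) = 302.9 W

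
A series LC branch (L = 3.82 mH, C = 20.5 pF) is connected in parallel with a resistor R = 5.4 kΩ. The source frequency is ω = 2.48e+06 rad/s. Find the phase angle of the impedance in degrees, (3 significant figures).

-27.9°

X_L = ωL = 9470 Ω
X_C = 1/(ωC) = 19700 Ω
Branch 1: Z₁ = R = 5400 Ω
Branch 2 (series LC): Z₂ = j(X_L − X_C) = −j10200 Ω
Parallel: Z = Z₁Z₂/(Z₁+Z₂), |Z| = 4770 Ω, ∠Z = -27.9°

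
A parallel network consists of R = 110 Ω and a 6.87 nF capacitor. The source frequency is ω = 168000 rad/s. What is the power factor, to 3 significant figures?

0.992

X_C = 1/(ωC) = 866 Ω
Parallel: admittances add. Y = 1/R + jωC
Y = (0.00909 + j0.00115) S
|Y| = 0.00916 S → |Z| = 1/|Y| = 109 Ω, ∠Z = −∠Y = -7.24°
cos φ = cos(-7.24°) = 0.992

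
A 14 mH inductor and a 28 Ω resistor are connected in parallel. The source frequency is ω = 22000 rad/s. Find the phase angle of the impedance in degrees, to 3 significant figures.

X_L = ωL = 308 Ω
Parallel: admittances add. Y = 1/R + 1/(jωL)
Y = (0.0357 − j0.00325) S
|Y| = 0.0359 S → |Z| = 1/|Y| = 27.9 Ω, ∠Z = −∠Y = 5.19°

5.19°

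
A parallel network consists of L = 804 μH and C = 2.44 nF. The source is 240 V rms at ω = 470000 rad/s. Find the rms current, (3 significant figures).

X_L = ωL = 378 Ω
X_C = 1/(ωC) = 872 Ω
Parallel: admittances add. Y = 1/(jωL) + jωC
Y = (0 − j0.00150) S
|Y| = 0.00150 S → |Z| = 1/|Y| = 667 Ω, ∠Z = −∠Y = 90.0°
I = V/|Z| = 240/667 = 360 mA

360 mA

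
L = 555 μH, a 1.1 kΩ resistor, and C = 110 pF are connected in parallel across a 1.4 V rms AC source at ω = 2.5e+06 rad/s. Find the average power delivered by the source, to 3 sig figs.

1.78 mW

X_L = ωL = 1390 Ω
X_C = 1/(ωC) = 3640 Ω
Parallel: admittances add. Y = 1/R + 1/(jωL) + jωC
Y = (0.000909 − j0.000446) S
|Y| = 0.00101 S → |Z| = 1/|Y| = 988 Ω, ∠Z = −∠Y = 26.1°
I = V/|Z| = 1.42 mA
P = VI cos φ = 1.4 × 0.00142 × cos(26.1°) = 1.78 mW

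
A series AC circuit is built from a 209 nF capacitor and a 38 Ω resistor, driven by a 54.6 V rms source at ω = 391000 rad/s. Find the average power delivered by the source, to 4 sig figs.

71.08 W

X_C = 1/(ωC) = 12.24 Ω
Z = 38.00 − j12.24 Ω
|Z| = √(38.00² + 12.24²) = 39.92 Ω
∠Z = arctan(-12.24/38.00) = -17.85°
I = V/|Z| = 1.368 A
P = VI cos φ = 54.6 × 1.368 × cos(-17.85°) = 71.08 W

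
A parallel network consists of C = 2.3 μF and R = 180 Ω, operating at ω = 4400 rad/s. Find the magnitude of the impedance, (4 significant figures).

86.62 Ω

X_C = 1/(ωC) = 98.81 Ω
Parallel: admittances add. Y = 1/R + jωC
Y = (0.005556 + j0.01012) S
|Y| = 0.01154 S → |Z| = 1/|Y| = 86.62 Ω, ∠Z = −∠Y = -61.23°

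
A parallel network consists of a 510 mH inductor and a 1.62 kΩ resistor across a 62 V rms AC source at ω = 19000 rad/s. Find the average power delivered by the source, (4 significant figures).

2.373 W

X_L = ωL = 9690 Ω
Parallel: admittances add. Y = 1/R + 1/(jωL)
Y = (0.0006173 − j0.0001032) S
|Y| = 0.0006259 S → |Z| = 1/|Y| = 1598 Ω, ∠Z = −∠Y = 9.491°
I = V/|Z| = 38.80 mA
P = VI cos φ = 62 × 0.03880 × cos(9.491°) = 2.373 W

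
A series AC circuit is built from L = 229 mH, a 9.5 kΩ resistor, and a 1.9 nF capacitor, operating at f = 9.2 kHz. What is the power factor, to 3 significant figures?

ω = 2πf = 57810 rad/s
X_L = ωL = 13200 Ω
X_C = 1/(ωC) = 9100 Ω
Net reactance X = X_L − X_C = 4130 Ω
Z = 9500 + j4130 Ω
|Z| = √(9500² + 4130²) = 10400 Ω
∠Z = arctan(4130/9500) = 23.5°
cos φ = cos(23.5°) = 0.917

0.917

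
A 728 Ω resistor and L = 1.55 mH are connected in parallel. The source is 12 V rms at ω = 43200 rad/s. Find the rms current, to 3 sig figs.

X_L = ωL = 67.0 Ω
Parallel: admittances add. Y = 1/R + 1/(jωL)
Y = (0.00137 − j0.0149) S
|Y| = 0.0150 S → |Z| = 1/|Y| = 66.7 Ω, ∠Z = −∠Y = 84.7°
I = V/|Z| = 12/66.7 = 180 mA

180 mA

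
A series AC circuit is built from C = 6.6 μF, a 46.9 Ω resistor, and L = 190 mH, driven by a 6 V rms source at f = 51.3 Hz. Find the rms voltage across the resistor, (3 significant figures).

0.684 V

ω = 2πf = 322.3 rad/s
X_L = ωL = 61.2 Ω
X_C = 1/(ωC) = 470 Ω
Net reactance X = X_L − X_C = -409 Ω
Z = 46.9 − j409 Ω
|Z| = √(46.9² + 409²) = 412 Ω
I = V/|Z| = 14.6 mA
V_R = I·|Z_R| = 0.0146 × 46.9 = 0.684 V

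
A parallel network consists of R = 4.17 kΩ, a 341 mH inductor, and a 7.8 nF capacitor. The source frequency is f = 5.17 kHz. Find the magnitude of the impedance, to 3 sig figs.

3450 Ω

ω = 2πf = 32480 rad/s
X_L = ωL = 11100 Ω
X_C = 1/(ωC) = 3950 Ω
Parallel: admittances add. Y = 1/R + 1/(jωL) + jωC
Y = (0.000240 + j0.000163) S
|Y| = 0.000290 S → |Z| = 1/|Y| = 3450 Ω, ∠Z = −∠Y = -34.2°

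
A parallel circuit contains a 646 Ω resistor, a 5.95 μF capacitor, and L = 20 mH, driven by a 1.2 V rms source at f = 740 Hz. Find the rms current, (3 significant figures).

20.4 mA

ω = 2πf = 4650 rad/s
X_L = ωL = 93.0 Ω
X_C = 1/(ωC) = 36.1 Ω
Parallel: admittances add. Y = 1/R + 1/(jωL) + jωC
Y = (0.00155 + j0.0169) S
|Y| = 0.0170 S → |Z| = 1/|Y| = 58.9 Ω, ∠Z = −∠Y = -84.8°
I = V/|Z| = 1.2/58.9 = 20.4 mA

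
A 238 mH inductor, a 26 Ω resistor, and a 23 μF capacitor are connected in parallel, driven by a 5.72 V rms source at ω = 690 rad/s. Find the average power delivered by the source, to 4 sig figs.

1.258 W

X_L = ωL = 164.2 Ω
X_C = 1/(ωC) = 63.01 Ω
Parallel: admittances add. Y = 1/R + 1/(jωL) + jωC
Y = (0.03846 + j0.009781) S
|Y| = 0.03969 S → |Z| = 1/|Y| = 25.20 Ω, ∠Z = −∠Y = -14.27°
I = V/|Z| = 227.0 mA
P = VI cos φ = 5.72 × 0.2270 × cos(-14.27°) = 1.258 W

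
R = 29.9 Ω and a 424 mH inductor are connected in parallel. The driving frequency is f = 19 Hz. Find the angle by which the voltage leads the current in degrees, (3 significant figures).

ω = 2πf = 119.4 rad/s
X_L = ωL = 50.6 Ω
Parallel: admittances add. Y = 1/R + 1/(jωL)
Y = (0.0334 − j0.0198) S
|Y| = 0.0388 S → |Z| = 1/|Y| = 25.7 Ω, ∠Z = −∠Y = 30.6°

30.6°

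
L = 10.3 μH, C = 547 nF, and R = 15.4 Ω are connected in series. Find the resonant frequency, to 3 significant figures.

ω₀ = 1/√(LC) = 1/√(1.03e-05 × 5.47e-07) = 421300 rad/s
f₀ = ω₀/(2π) = 67.1 kHz

67.1 kHz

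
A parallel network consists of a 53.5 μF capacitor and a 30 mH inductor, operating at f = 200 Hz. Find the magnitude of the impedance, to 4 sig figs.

ω = 2πf = 1257 rad/s
X_L = ωL = 37.70 Ω
X_C = 1/(ωC) = 14.87 Ω
Parallel: admittances add. Y = 1/(jωL) + jωC
Y = (0 + j0.04070) S
|Y| = 0.04070 S → |Z| = 1/|Y| = 24.57 Ω, ∠Z = −∠Y = -90.00°

24.57 Ω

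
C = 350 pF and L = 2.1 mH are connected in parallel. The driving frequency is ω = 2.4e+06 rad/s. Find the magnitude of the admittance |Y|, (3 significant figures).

X_L = ωL = 5040 Ω
X_C = 1/(ωC) = 1190 Ω
Parallel: admittances add. Y = 1/(jωL) + jωC
Y = (0 + j0.000642) S
|Y| = 0.000642 S → |Z| = 1/|Y| = 1560 Ω, ∠Z = −∠Y = -90.0°

642 μS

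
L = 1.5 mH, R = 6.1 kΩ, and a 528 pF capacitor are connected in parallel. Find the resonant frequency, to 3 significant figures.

179 kHz

ω₀ = 1/√(LC) = 1/√(0.0015 × 5.28e-10) = 1.124e+06 rad/s
f₀ = ω₀/(2π) = 179 kHz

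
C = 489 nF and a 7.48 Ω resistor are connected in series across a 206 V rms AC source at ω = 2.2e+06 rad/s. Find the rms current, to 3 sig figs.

X_C = 1/(ωC) = 0.930 Ω
Z = 7.48 − j0.930 Ω
|Z| = √(7.48² + 0.930²) = 7.54 Ω
I = V/|Z| = 206/7.54 = 27.3 A

27.3 A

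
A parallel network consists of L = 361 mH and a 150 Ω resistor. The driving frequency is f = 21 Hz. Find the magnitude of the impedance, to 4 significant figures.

ω = 2πf = 131.9 rad/s
X_L = ωL = 47.63 Ω
Parallel: admittances add. Y = 1/R + 1/(jωL)
Y = (0.006667 − j0.02099) S
|Y| = 0.02203 S → |Z| = 1/|Y| = 45.40 Ω, ∠Z = −∠Y = 72.38°

45.40 Ω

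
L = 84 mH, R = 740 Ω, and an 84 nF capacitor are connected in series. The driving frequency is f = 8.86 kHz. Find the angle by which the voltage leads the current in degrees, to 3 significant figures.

80.6°

ω = 2πf = 55670 rad/s
X_L = ωL = 4680 Ω
X_C = 1/(ωC) = 214 Ω
Net reactance X = X_L − X_C = 4460 Ω
Z = 740 + j4460 Ω
|Z| = √(740² + 4460²) = 4520 Ω
∠Z = arctan(4460/740) = 80.6°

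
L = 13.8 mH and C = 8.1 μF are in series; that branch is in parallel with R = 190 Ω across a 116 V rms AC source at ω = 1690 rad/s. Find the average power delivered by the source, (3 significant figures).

X_L = ωL = 23.3 Ω
X_C = 1/(ωC) = 73.1 Ω
Branch 1: Z₁ = R = 190 Ω
Branch 2 (series LC): Z₂ = j(X_L − X_C) = −j49.7 Ω
Parallel: Z = Z₁Z₂/(Z₁+Z₂), |Z| = 48.1 Ω, ∠Z = -75.3°
I = V/|Z| = 2.41 A
P = VI cos φ = 116 × 2.41 × cos(-75.3°) = 70.8 W

70.8 W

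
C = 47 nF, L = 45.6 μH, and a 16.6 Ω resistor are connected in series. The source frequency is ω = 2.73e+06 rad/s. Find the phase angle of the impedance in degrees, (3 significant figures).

X_L = ωL = 124 Ω
X_C = 1/(ωC) = 7.79 Ω
Net reactance X = X_L − X_C = 117 Ω
Z = 16.6 + j117 Ω
|Z| = √(16.6² + 117²) = 118 Ω
∠Z = arctan(117/16.6) = 81.9°

81.9°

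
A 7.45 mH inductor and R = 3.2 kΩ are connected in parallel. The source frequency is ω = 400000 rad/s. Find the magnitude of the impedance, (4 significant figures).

X_L = ωL = 2980 Ω
Parallel: admittances add. Y = 1/R + 1/(jωL)
Y = (0.0003125 − j0.0003356) S
|Y| = 0.0004585 S → |Z| = 1/|Y| = 2181 Ω, ∠Z = −∠Y = 47.04°

2181 Ω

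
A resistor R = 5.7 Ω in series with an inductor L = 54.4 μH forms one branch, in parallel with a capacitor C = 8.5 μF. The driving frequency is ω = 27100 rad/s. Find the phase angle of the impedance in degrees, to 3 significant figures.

-48.8°

X_L = ωL = 1.47 Ω
X_C = 1/(ωC) = 4.34 Ω
Branch 1 (R+jX_L): Z₁ = 5.70 + j1.47 Ω, |Z₁| = 5.89 Ω
Branch 2 (−jX_C): Z₂ = −j4.34 Ω
Parallel: Z = Z₁Z₂/(Z₁+Z₂), |Z| = 4.01 Ω, ∠Z = -48.8°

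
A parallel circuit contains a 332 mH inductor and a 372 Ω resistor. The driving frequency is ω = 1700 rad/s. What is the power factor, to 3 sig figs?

0.835

X_L = ωL = 564 Ω
Parallel: admittances add. Y = 1/R + 1/(jωL)
Y = (0.00269 − j0.00177) S
|Y| = 0.00322 S → |Z| = 1/|Y| = 311 Ω, ∠Z = −∠Y = 33.4°
cos φ = cos(33.4°) = 0.835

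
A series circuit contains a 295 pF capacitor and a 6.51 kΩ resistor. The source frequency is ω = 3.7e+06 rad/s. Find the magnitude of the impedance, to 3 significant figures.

6570 Ω

X_C = 1/(ωC) = 916 Ω
Z = 6510 − j916 Ω
|Z| = √(6510² + 916²) = 6570 Ω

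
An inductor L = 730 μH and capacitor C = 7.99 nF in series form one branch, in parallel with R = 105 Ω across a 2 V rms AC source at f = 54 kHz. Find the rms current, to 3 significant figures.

25.2 mA

ω = 2πf = 339300 rad/s
X_L = ωL = 248 Ω
X_C = 1/(ωC) = 369 Ω
Branch 1: Z₁ = R = 105 Ω
Branch 2 (series LC): Z₂ = j(X_L − X_C) = −j121 Ω
Parallel: Z = Z₁Z₂/(Z₁+Z₂), |Z| = 79.4 Ω, ∠Z = -40.9°
I = V/|Z| = 2/79.4 = 25.2 mA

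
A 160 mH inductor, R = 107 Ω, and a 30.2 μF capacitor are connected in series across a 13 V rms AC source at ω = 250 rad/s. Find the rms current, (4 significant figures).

91.93 mA

X_L = ωL = 40.00 Ω
X_C = 1/(ωC) = 132.5 Ω
Net reactance X = X_L − X_C = -92.45 Ω
Z = 107.0 − j92.45 Ω
|Z| = √(107.0² + 92.45²) = 141.4 Ω
I = V/|Z| = 13/141.4 = 91.93 mA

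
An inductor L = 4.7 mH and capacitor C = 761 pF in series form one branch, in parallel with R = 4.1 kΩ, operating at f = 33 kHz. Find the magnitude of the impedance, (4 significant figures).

3257 Ω

ω = 2πf = 207300 rad/s
X_L = ωL = 974.5 Ω
X_C = 1/(ωC) = 6338 Ω
Branch 1: Z₁ = R = 4100 Ω
Branch 2 (series LC): Z₂ = j(X_L − X_C) = −j5363 Ω
Parallel: Z = Z₁Z₂/(Z₁+Z₂), |Z| = 3257 Ω, ∠Z = -37.40°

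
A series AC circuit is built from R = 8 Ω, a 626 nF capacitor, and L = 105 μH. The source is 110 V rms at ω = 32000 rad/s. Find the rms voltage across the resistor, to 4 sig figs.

X_L = ωL = 3.360 Ω
X_C = 1/(ωC) = 49.92 Ω
Net reactance X = X_L − X_C = -46.56 Ω
Z = 8.000 − j46.56 Ω
|Z| = √(8.000² + 46.56²) = 47.24 Ω
I = V/|Z| = 2.328 A
V_R = I·|Z_R| = 2.328 × 8.000 = 18.63 V

18.63 V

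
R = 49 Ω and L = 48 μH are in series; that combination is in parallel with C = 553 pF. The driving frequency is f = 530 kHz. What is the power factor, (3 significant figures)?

ω = 2πf = 3.33e+06 rad/s
X_L = ωL = 160 Ω
X_C = 1/(ωC) = 543 Ω
Branch 1 (R+jX_L): Z₁ = 49.0 + j160 Ω, |Z₁| = 167 Ω
Branch 2 (−jX_C): Z₂ = −j543 Ω
Parallel: Z = Z₁Z₂/(Z₁+Z₂), |Z| = 235 Ω, ∠Z = 65.7°
cos φ = cos(65.7°) = 0.412

0.412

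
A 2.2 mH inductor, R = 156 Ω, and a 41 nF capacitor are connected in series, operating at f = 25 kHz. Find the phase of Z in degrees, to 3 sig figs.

50.7°

ω = 2πf = 157100 rad/s
X_L = ωL = 346 Ω
X_C = 1/(ωC) = 155 Ω
Net reactance X = X_L − X_C = 190 Ω
Z = 156 + j190 Ω
|Z| = √(156² + 190²) = 246 Ω
∠Z = arctan(190/156) = 50.7°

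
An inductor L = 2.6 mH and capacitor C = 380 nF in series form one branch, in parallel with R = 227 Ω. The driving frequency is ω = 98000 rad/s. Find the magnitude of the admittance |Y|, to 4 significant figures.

6.217 mS

X_L = ωL = 254.8 Ω
X_C = 1/(ωC) = 26.85 Ω
Branch 1: Z₁ = R = 227.0 Ω
Branch 2 (series LC): Z₂ = j(X_L − X_C) = j227.9 Ω
Parallel: Z = Z₁Z₂/(Z₁+Z₂), |Z| = 160.8 Ω, ∠Z = 44.88°
|Y| = 1/|Z| = 6.217 mS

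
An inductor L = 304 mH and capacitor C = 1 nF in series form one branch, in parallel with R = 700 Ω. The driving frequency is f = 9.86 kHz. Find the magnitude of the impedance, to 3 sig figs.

677 Ω

ω = 2πf = 61950 rad/s
X_L = ωL = 18800 Ω
X_C = 1/(ωC) = 16100 Ω
Branch 1: Z₁ = R = 700 Ω
Branch 2 (series LC): Z₂ = j(X_L − X_C) = j2690 Ω
Parallel: Z = Z₁Z₂/(Z₁+Z₂), |Z| = 677 Ω, ∠Z = 14.6°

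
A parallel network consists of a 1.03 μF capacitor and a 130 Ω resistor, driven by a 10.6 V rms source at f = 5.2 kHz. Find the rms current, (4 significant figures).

ω = 2πf = 32670 rad/s
X_C = 1/(ωC) = 29.72 Ω
Parallel: admittances add. Y = 1/R + jωC
Y = (0.007692 + j0.03365) S
|Y| = 0.03452 S → |Z| = 1/|Y| = 28.97 Ω, ∠Z = −∠Y = -77.12°
I = V/|Z| = 10.6/28.97 = 365.9 mA

365.9 mA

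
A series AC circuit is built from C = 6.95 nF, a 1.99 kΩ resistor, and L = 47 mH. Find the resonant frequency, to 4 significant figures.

8.806 kHz

ω₀ = 1/√(LC) = 1/√(0.047 × 6.95e-09) = 55330 rad/s
f₀ = ω₀/(2π) = 8.806 kHz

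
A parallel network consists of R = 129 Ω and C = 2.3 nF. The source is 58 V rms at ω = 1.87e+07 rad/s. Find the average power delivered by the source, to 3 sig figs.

X_C = 1/(ωC) = 23.3 Ω
Parallel: admittances add. Y = 1/R + jωC
Y = (0.00775 + j0.0430) S
|Y| = 0.0437 S → |Z| = 1/|Y| = 22.9 Ω, ∠Z = −∠Y = -79.8°
I = V/|Z| = 2.53 A
P = VI cos φ = 58 × 2.53 × cos(-79.8°) = 26.1 W

26.1 W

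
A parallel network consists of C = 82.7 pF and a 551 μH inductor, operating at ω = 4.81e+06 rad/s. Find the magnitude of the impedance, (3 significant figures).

X_L = ωL = 2650 Ω
X_C = 1/(ωC) = 2510 Ω
Parallel: admittances add. Y = 1/(jωL) + jωC
Y = (0 + j2.05e-05) S
|Y| = 2.05e-05 S → |Z| = 1/|Y| = 48800 Ω, ∠Z = −∠Y = -90.0°

48800 Ω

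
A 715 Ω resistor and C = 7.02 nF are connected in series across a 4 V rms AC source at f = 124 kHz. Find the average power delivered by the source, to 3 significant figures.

21.0 mW

ω = 2πf = 779100 rad/s
X_C = 1/(ωC) = 183 Ω
Z = 715 − j183 Ω
|Z| = √(715² + 183²) = 738 Ω
∠Z = arctan(-183/715) = -14.3°
I = V/|Z| = 5.42 mA
P = VI cos φ = 4 × 0.00542 × cos(-14.3°) = 21.0 mW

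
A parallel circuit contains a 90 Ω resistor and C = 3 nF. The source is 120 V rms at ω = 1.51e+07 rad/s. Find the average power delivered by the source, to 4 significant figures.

160.0 W

X_C = 1/(ωC) = 22.08 Ω
Parallel: admittances add. Y = 1/R + jωC
Y = (0.01111 + j0.04530) S
|Y| = 0.04664 S → |Z| = 1/|Y| = 21.44 Ω, ∠Z = −∠Y = -76.22°
I = V/|Z| = 5.597 A
P = VI cos φ = 120 × 5.597 × cos(-76.22°) = 160.0 W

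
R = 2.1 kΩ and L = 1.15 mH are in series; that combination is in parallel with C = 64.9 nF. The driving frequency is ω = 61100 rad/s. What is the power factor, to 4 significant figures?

X_L = ωL = 70.27 Ω
X_C = 1/(ωC) = 252.2 Ω
Branch 1 (R+jX_L): Z₁ = 2100 + j70.27 Ω, |Z₁| = 2101 Ω
Branch 2 (−jX_C): Z₂ = −j252.2 Ω
Parallel: Z = Z₁Z₂/(Z₁+Z₂), |Z| = 251.4 Ω, ∠Z = -83.13°
cos φ = cos(-83.13°) = 0.1196

0.1196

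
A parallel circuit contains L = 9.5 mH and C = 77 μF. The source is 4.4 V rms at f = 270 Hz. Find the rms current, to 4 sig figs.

ω = 2πf = 1696 rad/s
X_L = ωL = 16.12 Ω
X_C = 1/(ωC) = 7.655 Ω
Parallel: admittances add. Y = 1/(jωL) + jωC
Y = (0 + j0.06858) S
|Y| = 0.06858 S → |Z| = 1/|Y| = 14.58 Ω, ∠Z = −∠Y = -90.00°
I = V/|Z| = 4.4/14.58 = 301.7 mA

301.7 mA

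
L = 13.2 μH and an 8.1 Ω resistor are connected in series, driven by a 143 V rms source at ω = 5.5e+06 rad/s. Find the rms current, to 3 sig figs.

1.96 A

X_L = ωL = 72.6 Ω
Z = 8.10 + j72.6 Ω
|Z| = √(8.10² + 72.6²) = 73.1 Ω
I = V/|Z| = 143/73.1 = 1.96 A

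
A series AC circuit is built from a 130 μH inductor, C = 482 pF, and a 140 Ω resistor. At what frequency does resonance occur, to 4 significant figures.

ω₀ = 1/√(LC) = 1/√(0.00013 × 4.82e-10) = 3.995e+06 rad/s
f₀ = ω₀/(2π) = 635.8 kHz

635.8 kHz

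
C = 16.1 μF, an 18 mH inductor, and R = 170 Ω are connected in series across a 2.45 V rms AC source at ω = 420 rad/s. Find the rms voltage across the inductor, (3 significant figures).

0.0840 V

X_L = ωL = 7.56 Ω
X_C = 1/(ωC) = 148 Ω
Net reactance X = X_L − X_C = -140 Ω
Z = 170 − j140 Ω
|Z| = √(170² + 140²) = 220 Ω
I = V/|Z| = 11.1 mA
V_L = I·|Z_L| = 0.0111 × 7.56 = 0.0840 V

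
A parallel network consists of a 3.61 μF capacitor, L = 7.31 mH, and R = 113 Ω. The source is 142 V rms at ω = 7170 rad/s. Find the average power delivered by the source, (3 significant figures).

X_L = ωL = 52.4 Ω
X_C = 1/(ωC) = 38.6 Ω
Parallel: admittances add. Y = 1/R + 1/(jωL) + jωC
Y = (0.00885 + j0.00680) S
|Y| = 0.0112 S → |Z| = 1/|Y| = 89.6 Ω, ∠Z = −∠Y = -37.6°
I = V/|Z| = 1.59 A
P = VI cos φ = 142 × 1.59 × cos(-37.6°) = 178 W

178 W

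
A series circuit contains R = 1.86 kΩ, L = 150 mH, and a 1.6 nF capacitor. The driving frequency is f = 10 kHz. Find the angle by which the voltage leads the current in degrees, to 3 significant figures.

-15.7°

ω = 2πf = 62830 rad/s
X_L = ωL = 9420 Ω
X_C = 1/(ωC) = 9950 Ω
Net reactance X = X_L − X_C = -522 Ω
Z = 1860 − j522 Ω
|Z| = √(1860² + 522²) = 1930 Ω
∠Z = arctan(-522/1860) = -15.7°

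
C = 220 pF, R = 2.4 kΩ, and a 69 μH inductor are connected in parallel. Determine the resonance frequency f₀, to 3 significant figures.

ω₀ = 1/√(LC) = 1/√(6.9e-05 × 2.2e-10) = 8.116e+06 rad/s
f₀ = ω₀/(2π) = 1.29 MHz

1.29 MHz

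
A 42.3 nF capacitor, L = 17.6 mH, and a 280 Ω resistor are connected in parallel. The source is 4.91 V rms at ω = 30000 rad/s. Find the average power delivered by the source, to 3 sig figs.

X_L = ωL = 528 Ω
X_C = 1/(ωC) = 788 Ω
Parallel: admittances add. Y = 1/R + 1/(jωL) + jωC
Y = (0.00357 − j0.000625) S
|Y| = 0.00363 S → |Z| = 1/|Y| = 276 Ω, ∠Z = −∠Y = 9.93°
I = V/|Z| = 17.8 mA
P = VI cos φ = 4.91 × 0.0178 × cos(9.93°) = 86.1 mW

86.1 mW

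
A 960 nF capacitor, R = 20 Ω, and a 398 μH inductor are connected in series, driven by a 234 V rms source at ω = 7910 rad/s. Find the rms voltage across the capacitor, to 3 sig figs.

237 V

X_L = ωL = 3.15 Ω
X_C = 1/(ωC) = 132 Ω
Net reactance X = X_L − X_C = -129 Ω
Z = 20.0 − j129 Ω
|Z| = √(20.0² + 129²) = 130 Ω
I = V/|Z| = 1.80 A
V_C = I·|Z_C| = 1.80 × 132 = 237 V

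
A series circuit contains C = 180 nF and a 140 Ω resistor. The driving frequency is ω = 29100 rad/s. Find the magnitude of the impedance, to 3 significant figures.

237 Ω

X_C = 1/(ωC) = 191 Ω
Z = 140 − j191 Ω
|Z| = √(140² + 191²) = 237 Ω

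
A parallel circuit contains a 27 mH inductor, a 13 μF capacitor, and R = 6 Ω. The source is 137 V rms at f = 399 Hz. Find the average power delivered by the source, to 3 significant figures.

3.13 kW

ω = 2πf = 2507 rad/s
X_L = ωL = 67.7 Ω
X_C = 1/(ωC) = 30.7 Ω
Parallel: admittances add. Y = 1/R + 1/(jωL) + jωC
Y = (0.167 + j0.0178) S
|Y| = 0.168 S → |Z| = 1/|Y| = 5.97 Ω, ∠Z = −∠Y = -6.10°
I = V/|Z| = 23.0 A
P = VI cos φ = 137 × 23.0 × cos(-6.10°) = 3.13 kW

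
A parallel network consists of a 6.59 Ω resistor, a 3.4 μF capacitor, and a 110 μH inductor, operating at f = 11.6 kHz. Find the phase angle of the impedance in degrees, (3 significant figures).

ω = 2πf = 72880 rad/s
X_L = ωL = 8.02 Ω
X_C = 1/(ωC) = 4.04 Ω
Parallel: admittances add. Y = 1/R + 1/(jωL) + jωC
Y = (0.152 + j0.123) S
|Y| = 0.195 S → |Z| = 1/|Y| = 5.12 Ω, ∠Z = −∠Y = -39.0°

-39.0°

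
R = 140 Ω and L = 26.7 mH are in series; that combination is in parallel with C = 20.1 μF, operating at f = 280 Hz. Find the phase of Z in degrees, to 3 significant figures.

-79.1°

ω = 2πf = 1759 rad/s
X_L = ωL = 47.0 Ω
X_C = 1/(ωC) = 28.3 Ω
Branch 1 (R+jX_L): Z₁ = 140 + j47.0 Ω, |Z₁| = 148 Ω
Branch 2 (−jX_C): Z₂ = −j28.3 Ω
Parallel: Z = Z₁Z₂/(Z₁+Z₂), |Z| = 29.6 Ω, ∠Z = -79.1°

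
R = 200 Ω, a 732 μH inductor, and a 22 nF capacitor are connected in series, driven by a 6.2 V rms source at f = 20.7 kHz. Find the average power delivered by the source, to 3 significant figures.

ω = 2πf = 130100 rad/s
X_L = ωL = 95.2 Ω
X_C = 1/(ωC) = 349 Ω
Net reactance X = X_L − X_C = -254 Ω
Z = 200 − j254 Ω
|Z| = √(200² + 254²) = 324 Ω
∠Z = arctan(-254/200) = -51.8°
I = V/|Z| = 19.2 mA
P = VI cos φ = 6.2 × 0.0192 × cos(-51.8°) = 73.5 mW

73.5 mW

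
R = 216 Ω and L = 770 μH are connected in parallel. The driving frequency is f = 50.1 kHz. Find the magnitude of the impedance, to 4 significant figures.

ω = 2πf = 314800 rad/s
X_L = ωL = 242.4 Ω
Parallel: admittances add. Y = 1/R + 1/(jωL)
Y = (0.004630 − j0.004126) S
|Y| = 0.006201 S → |Z| = 1/|Y| = 161.3 Ω, ∠Z = −∠Y = 41.71°

161.3 Ω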